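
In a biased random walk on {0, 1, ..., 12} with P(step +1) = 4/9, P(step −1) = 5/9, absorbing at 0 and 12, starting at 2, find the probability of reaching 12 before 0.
P(hit 12 before 0) = (1 − (5/4)^2) / (1 − (5/4)^12) = 1048576/25262601

Let u_k denote P(reach 12 before 0 | start at k). Boundary: u_0 = 0, u_12 = 1. Recurrence: u_k = 4/9·u_{k+1} + 5/9·u_{k-1} for 1 ≤ k ≤ 11. Try u_k = A + B·r^k with r = q/p = (5/9)/(4/9) = 5/4. Substitution satisfies the recurrence; boundary conditions give:
  u_k = (1 − r^k) / (1 − r^N) = (1 − (5/4)^2) / (1 − (5/4)^12) = 1048576/25262601.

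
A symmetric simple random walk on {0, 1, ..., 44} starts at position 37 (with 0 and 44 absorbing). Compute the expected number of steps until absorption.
E[τ | X_0 = 37] = 259

Let v_k = E[τ | X_0 = k]. Boundary: v_0 = v_44 = 0. Recurrence: v_k = 1 + (v_{k-1} + v_{k+1})/2 for 1 ≤ k ≤ 43. The particular solution to v_k − (v_{k-1} + v_{k+1})/2 = 1 is v_k = −k^2. Adding homogeneous solution A + B k and matching boundaries gives v_k = k (44 − k). Substituting k = 37: v_37 = 37 · 7 = 259.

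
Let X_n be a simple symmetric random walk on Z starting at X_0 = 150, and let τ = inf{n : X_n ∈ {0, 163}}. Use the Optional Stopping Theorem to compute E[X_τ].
E[X_τ] = 150

X_n is a martingale and τ is a bounded-mean stopping time (indeed τ is finite a.s. with bounded expectation since the walk is in a bounded region). By the OST, E[X_τ] = E[X_0] = 150. Equivalently: E[X_τ] = 163 · P(hit 163 first) + 0 · P(hit 0 first) = 163 · (150/163) = 150.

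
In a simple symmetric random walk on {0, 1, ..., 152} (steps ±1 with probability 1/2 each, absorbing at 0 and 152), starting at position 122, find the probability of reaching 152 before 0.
P(hit 152 before 0) = 122/152 = 61/76

Let u_k = P(hit 152 before 0 | start at k). Then u_0 = 0, u_152 = 1, and u_k = u_{k-1}/2 + u_{k+1}/2 for 1 ≤ k ≤ 151. This harmonic recurrence is solved by u_k = k/152, giving u_122 = 122/152 = 61/76.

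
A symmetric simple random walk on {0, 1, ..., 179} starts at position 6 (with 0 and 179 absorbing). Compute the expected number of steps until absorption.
E[τ | X_0 = 6] = 1038

Let v_k = E[τ | X_0 = k]. Boundary: v_0 = v_179 = 0. Recurrence: v_k = 1 + (v_{k-1} + v_{k+1})/2 for 1 ≤ k ≤ 178. The particular solution to v_k − (v_{k-1} + v_{k+1})/2 = 1 is v_k = −k^2. Adding homogeneous solution A + B k and matching boundaries gives v_k = k (179 − k). Substituting k = 6: v_6 = 6 · 173 = 1038.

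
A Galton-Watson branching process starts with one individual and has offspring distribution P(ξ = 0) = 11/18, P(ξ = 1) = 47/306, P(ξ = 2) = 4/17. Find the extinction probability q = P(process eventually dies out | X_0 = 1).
q = 1

Mean offspring μ = 0·11/18 + 1·47/306 + 2·4/17 = 191/306 ≤ 1. For μ ≤ 1 with offspring not concentrated at 1, the Galton-Watson process goes extinct almost surely, so q = 1.
(Algebraic check: The pgf is f(s) = 11/18 + 47/306·s + 4/17·s². The extinction probability q is the smallest fixed point of f in [0, 1]. Setting s = f(s):
  4/17·s² + (47/306 − 1)·s + 11/18 = 0
  4/17·s² − (11/18 + 4/17)·s + 11/18 = 0
which factors as (s − 1)·(4/17·s − 11/18) = 0, giving roots s = 1 and s = (11/18)/(4/17) = 187/72. Since 187/72 ≥ 1, the smallest root in [0, 1] is s = 1.)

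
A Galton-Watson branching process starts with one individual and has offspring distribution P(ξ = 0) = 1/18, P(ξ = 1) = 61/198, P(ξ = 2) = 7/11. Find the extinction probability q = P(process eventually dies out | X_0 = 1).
q = 11/126

The pgf is f(s) = 1/18 + 61/198·s + 7/11·s². The extinction probability q is the smallest fixed point of f in [0, 1]. Setting s = f(s):
  7/11·s² + (61/198 − 1)·s + 1/18 = 0
  7/11·s² − (1/18 + 7/11)·s + 1/18 = 0
which factors as (s − 1)·(7/11·s − 1/18) = 0, giving roots s = 1 and s = (1/18)/(7/11) = 11/126.
Mean offspring μ = 61/198 + 2·7/11 = 313/198 > 1 (supercritical), so q < 1. The extinction probability is the smaller root: q = (1/18)/(7/11) = 11/126.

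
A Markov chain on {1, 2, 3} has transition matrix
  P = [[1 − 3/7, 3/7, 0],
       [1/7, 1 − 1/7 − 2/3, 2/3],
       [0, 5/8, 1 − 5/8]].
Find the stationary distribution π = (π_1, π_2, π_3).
π = (5/36, 5/12, 4/9)

This is a birth-death chain on three states, which satisfies detailed balance: π_1 · P_{12} = π_2 · P_{21} and π_2 · P_{23} = π_3 · P_{32}.
From π_1 · 3/7 = π_2 · 1/7: π_2/π_1 = (3/7)/(1/7) = 3.
From π_2 · 2/3 = π_3 · 5/8: π_3/π_2 = (2/3)/(5/8) = 16/15.
Take π_1 proportional to 1; then unnormalized π = (1, 3, 16/5). Normalize by dividing by the sum 36/5:
  π = (5/36, 5/12, 4/9).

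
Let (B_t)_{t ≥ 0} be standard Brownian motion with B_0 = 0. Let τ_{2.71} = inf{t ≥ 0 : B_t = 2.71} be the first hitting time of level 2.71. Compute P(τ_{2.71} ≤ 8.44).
P(τ_{2.71} ≤ 8.44) = 2(1 − Φ(2.71/√8.44)) = 2(1 − Φ(0.9328)) ≈ 0.3509

By the reflection principle for standard BM, P(τ_b ≤ t) = 2 · P(B_t ≥ b). Since B_t ~ N(0, t), P(B_t ≥ 2.71) = 1 − Φ(2.71/√t) = 1 − Φ(2.71/√8.44) = 1 − Φ(0.9328) ≈ 0.17546. Doubling: P(τ_{2.71} ≤ 8.44) ≈ 2 · 0.17546 = 0.35092 ≈ 0.3509.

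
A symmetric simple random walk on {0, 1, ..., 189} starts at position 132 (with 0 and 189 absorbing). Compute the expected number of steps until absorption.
E[τ | X_0 = 132] = 7524

Let v_k = E[τ | X_0 = k]. Boundary: v_0 = v_189 = 0. Recurrence: v_k = 1 + (v_{k-1} + v_{k+1})/2 for 1 ≤ k ≤ 188. The particular solution to v_k − (v_{k-1} + v_{k+1})/2 = 1 is v_k = −k^2. Adding homogeneous solution A + B k and matching boundaries gives v_k = k (189 − k). Substituting k = 132: v_132 = 132 · 57 = 7524.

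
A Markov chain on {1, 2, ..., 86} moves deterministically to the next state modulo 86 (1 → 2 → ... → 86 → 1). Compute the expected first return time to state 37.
E[T_37 | X_0 = 37] = 86

The chain cycles deterministically, so starting at state 37 it returns in exactly 86 steps. Equivalently, the stationary distribution is uniform π_j = 1/86 for every state j, so by Kac's formula E[T_37] = 1/π_37 = 86.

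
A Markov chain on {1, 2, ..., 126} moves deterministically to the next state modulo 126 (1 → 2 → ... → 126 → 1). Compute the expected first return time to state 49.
E[T_49 | X_0 = 49] = 126

The chain cycles deterministically, so starting at state 49 it returns in exactly 126 steps. Equivalently, the stationary distribution is uniform π_j = 1/126 for every state j, so by Kac's formula E[T_49] = 1/π_49 = 126.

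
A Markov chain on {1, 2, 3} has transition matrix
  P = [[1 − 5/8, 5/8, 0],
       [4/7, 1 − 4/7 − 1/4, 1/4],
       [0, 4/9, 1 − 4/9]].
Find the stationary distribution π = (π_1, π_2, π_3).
π = (512/1387, 560/1387, 315/1387)

This is a birth-death chain on three states, which satisfies detailed balance: π_1 · P_{12} = π_2 · P_{21} and π_2 · P_{23} = π_3 · P_{32}.
From π_1 · 5/8 = π_2 · 4/7: π_2/π_1 = (5/8)/(4/7) = 35/32.
From π_2 · 1/4 = π_3 · 4/9: π_3/π_2 = (1/4)/(4/9) = 9/16.
Take π_1 proportional to 1; then unnormalized π = (1, 35/32, 315/512). Normalize by dividing by the sum 1387/512:
  π = (512/1387, 560/1387, 315/1387).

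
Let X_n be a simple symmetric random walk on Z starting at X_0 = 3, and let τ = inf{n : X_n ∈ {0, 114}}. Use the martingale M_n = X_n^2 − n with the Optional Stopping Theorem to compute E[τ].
E[τ] = 333

M_n = X_n^2 − n is a martingale (since E[X_{n+1}^2 | F_n] = X_n^2 + 1). By OST (τ has finite mean in a bounded region), E[M_τ] = E[M_0] = X_0^2 − 0 = 3^2 = 9. Also E[M_τ] = E[X_τ^2] − E[τ]. The walk exits at 0 or 114, with P(hit 114 first) = 3/114, so E[X_τ^2] = 114^2 · 3/114 + 0 = 342. Thus E[τ] = E[X_τ^2] − E[M_τ] = 342 − 9 = 333 = 3(114 − 3) = 333.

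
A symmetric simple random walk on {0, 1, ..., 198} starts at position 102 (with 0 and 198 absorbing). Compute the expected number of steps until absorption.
E[τ | X_0 = 102] = 9792

Let v_k = E[τ | X_0 = k]. Boundary: v_0 = v_198 = 0. Recurrence: v_k = 1 + (v_{k-1} + v_{k+1})/2 for 1 ≤ k ≤ 197. The particular solution to v_k − (v_{k-1} + v_{k+1})/2 = 1 is v_k = −k^2. Adding homogeneous solution A + B k and matching boundaries gives v_k = k (198 − k). Substituting k = 102: v_102 = 102 · 96 = 9792.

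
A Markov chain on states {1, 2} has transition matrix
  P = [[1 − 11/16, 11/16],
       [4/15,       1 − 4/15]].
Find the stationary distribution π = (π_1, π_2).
π_1 = 64/229, π_2 = 165/229

Solve πP = π with π_1 + π_2 = 1. From πP = π: π_1 · (1 − 11/16) + π_2 · 4/15 = π_1 ⇒ π_2 · 4/15 = π_1 · 11/16 ⇒ π_2/π_1 = (11/16)/(4/15) = 165/64. Together with π_1 + π_2 = 1:
  π_1 = (4/15)/(11/16 + 4/15) = (4/15)/(229/240) = 64/229,
  π_2 = (11/16)/(11/16 + 4/15) = (11/16)/(229/240) = 165/229.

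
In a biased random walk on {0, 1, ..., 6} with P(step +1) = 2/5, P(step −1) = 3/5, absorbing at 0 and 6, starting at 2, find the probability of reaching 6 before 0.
P(hit 6 before 0) = (1 − (3/2)^2) / (1 − (3/2)^6) = 16/133

Let u_k denote P(reach 6 before 0 | start at k). Boundary: u_0 = 0, u_6 = 1. Recurrence: u_k = 2/5·u_{k+1} + 3/5·u_{k-1} for 1 ≤ k ≤ 5. Try u_k = A + B·r^k with r = q/p = (3/5)/(2/5) = 3/2. Substitution satisfies the recurrence; boundary conditions give:
  u_k = (1 − r^k) / (1 − r^N) = (1 − (3/2)^2) / (1 − (3/2)^6) = 16/133.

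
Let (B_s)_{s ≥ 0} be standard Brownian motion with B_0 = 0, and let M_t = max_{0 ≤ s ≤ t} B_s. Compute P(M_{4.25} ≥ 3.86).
P(M_{4.25} ≥ 3.86) = 2·P(B_{4.25} ≥ 3.86) = 2(1 − Φ(3.86/√4.25)) ≈ 0.0612

By the reflection principle for Brownian motion, P(M_t ≥ a) = 2 · P(B_t ≥ a) for a ≥ 0. Since B_t ~ N(0, t), P(B_t ≥ 3.86) = 1 − Φ(3.86/√t) = 1 − Φ(3.86/√4.25) = 1 − Φ(1.8724). So
  P(M_{4.25} ≥ 3.86) = 2(1 − Φ(1.8724)) ≈ 0.0612.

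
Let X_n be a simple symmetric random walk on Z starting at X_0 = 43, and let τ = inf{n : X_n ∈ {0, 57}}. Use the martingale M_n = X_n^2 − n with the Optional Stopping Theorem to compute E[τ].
E[τ] = 602

M_n = X_n^2 − n is a martingale (since E[X_{n+1}^2 | F_n] = X_n^2 + 1). By OST (τ has finite mean in a bounded region), E[M_τ] = E[M_0] = X_0^2 − 0 = 43^2 = 1849. Also E[M_τ] = E[X_τ^2] − E[τ]. The walk exits at 0 or 57, with P(hit 57 first) = 43/57, so E[X_τ^2] = 57^2 · 43/57 + 0 = 2451. Thus E[τ] = E[X_τ^2] − E[M_τ] = 2451 − 1849 = 602 = 43(57 − 43) = 602.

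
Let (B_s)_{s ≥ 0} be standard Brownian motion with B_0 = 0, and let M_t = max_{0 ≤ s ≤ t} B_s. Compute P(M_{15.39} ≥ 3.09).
P(M_{15.39} ≥ 3.09) = 2·P(B_{15.39} ≥ 3.09) = 2(1 − Φ(3.09/√15.39)) ≈ 0.4309

By the reflection principle for Brownian motion, P(M_t ≥ a) = 2 · P(B_t ≥ a) for a ≥ 0. Since B_t ~ N(0, t), P(B_t ≥ 3.09) = 1 − Φ(3.09/√t) = 1 − Φ(3.09/√15.39) = 1 − Φ(0.7877). So
  P(M_{15.39} ≥ 3.09) = 2(1 − Φ(0.7877)) ≈ 0.4309.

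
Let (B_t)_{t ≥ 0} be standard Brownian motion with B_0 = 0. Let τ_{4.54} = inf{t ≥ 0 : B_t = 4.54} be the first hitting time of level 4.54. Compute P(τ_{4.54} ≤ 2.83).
P(τ_{4.54} ≤ 2.83) = 2(1 − Φ(4.54/√2.83)) = 2(1 − Φ(2.6987)) ≈ 0.0070

By the reflection principle for standard BM, P(τ_b ≤ t) = 2 · P(B_t ≥ b). Since B_t ~ N(0, t), P(B_t ≥ 4.54) = 1 − Φ(4.54/√t) = 1 − Φ(4.54/√2.83) = 1 − Φ(2.6987) ≈ 0.00348. Doubling: P(τ_{4.54} ≤ 2.83) ≈ 2 · 0.00348 = 0.00696 ≈ 0.0070.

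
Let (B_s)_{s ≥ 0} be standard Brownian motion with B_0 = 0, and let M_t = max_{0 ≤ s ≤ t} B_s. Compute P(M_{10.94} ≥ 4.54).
P(M_{10.94} ≥ 4.54) = 2·P(B_{10.94} ≥ 4.54) = 2(1 − Φ(4.54/√10.94)) ≈ 0.1699

By the reflection principle for Brownian motion, P(M_t ≥ a) = 2 · P(B_t ≥ a) for a ≥ 0. Since B_t ~ N(0, t), P(B_t ≥ 4.54) = 1 − Φ(4.54/√t) = 1 − Φ(4.54/√10.94) = 1 − Φ(1.3726). So
  P(M_{10.94} ≥ 4.54) = 2(1 − Φ(1.3726)) ≈ 0.1699.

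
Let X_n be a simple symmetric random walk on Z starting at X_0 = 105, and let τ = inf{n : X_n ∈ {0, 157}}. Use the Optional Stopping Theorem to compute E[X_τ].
E[X_τ] = 105

X_n is a martingale and τ is a bounded-mean stopping time (indeed τ is finite a.s. with bounded expectation since the walk is in a bounded region). By the OST, E[X_τ] = E[X_0] = 105. Equivalently: E[X_τ] = 157 · P(hit 157 first) + 0 · P(hit 0 first) = 157 · (105/157) = 105.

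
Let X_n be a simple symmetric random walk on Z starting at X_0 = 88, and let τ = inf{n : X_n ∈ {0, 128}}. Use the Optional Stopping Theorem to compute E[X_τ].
E[X_τ] = 88

X_n is a martingale and τ is a bounded-mean stopping time (indeed τ is finite a.s. with bounded expectation since the walk is in a bounded region). By the OST, E[X_τ] = E[X_0] = 88. Equivalently: E[X_τ] = 128 · P(hit 128 first) + 0 · P(hit 0 first) = 128 · (88/128) = 88.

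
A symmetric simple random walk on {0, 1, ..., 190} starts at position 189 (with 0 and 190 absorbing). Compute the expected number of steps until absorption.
E[τ | X_0 = 189] = 189

Let v_k = E[τ | X_0 = k]. Boundary: v_0 = v_190 = 0. Recurrence: v_k = 1 + (v_{k-1} + v_{k+1})/2 for 1 ≤ k ≤ 189. The particular solution to v_k − (v_{k-1} + v_{k+1})/2 = 1 is v_k = −k^2. Adding homogeneous solution A + B k and matching boundaries gives v_k = k (190 − k). Substituting k = 189: v_189 = 189 · 1 = 189.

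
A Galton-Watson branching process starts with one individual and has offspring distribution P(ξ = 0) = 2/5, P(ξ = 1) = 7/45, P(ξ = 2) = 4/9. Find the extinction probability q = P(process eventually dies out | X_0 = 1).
q = 9/10

The pgf is f(s) = 2/5 + 7/45·s + 4/9·s². The extinction probability q is the smallest fixed point of f in [0, 1]. Setting s = f(s):
  4/9·s² + (7/45 − 1)·s + 2/5 = 0
  4/9·s² − (2/5 + 4/9)·s + 2/5 = 0
which factors as (s − 1)·(4/9·s − 2/5) = 0, giving roots s = 1 and s = (2/5)/(4/9) = 9/10.
Mean offspring μ = 7/45 + 2·4/9 = 47/45 > 1 (supercritical), so q < 1. The extinction probability is the smaller root: q = (2/5)/(4/9) = 9/10.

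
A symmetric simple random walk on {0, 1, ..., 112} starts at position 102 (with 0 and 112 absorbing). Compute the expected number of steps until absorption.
E[τ | X_0 = 102] = 1020

Let v_k = E[τ | X_0 = k]. Boundary: v_0 = v_112 = 0. Recurrence: v_k = 1 + (v_{k-1} + v_{k+1})/2 for 1 ≤ k ≤ 111. The particular solution to v_k − (v_{k-1} + v_{k+1})/2 = 1 is v_k = −k^2. Adding homogeneous solution A + B k and matching boundaries gives v_k = k (112 − k). Substituting k = 102: v_102 = 102 · 10 = 1020.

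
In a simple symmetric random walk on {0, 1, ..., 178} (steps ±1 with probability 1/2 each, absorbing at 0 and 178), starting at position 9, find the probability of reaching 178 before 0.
P(hit 178 before 0) = 9/178

Let u_k = P(hit 178 before 0 | start at k). Then u_0 = 0, u_178 = 1, and u_k = u_{k-1}/2 + u_{k+1}/2 for 1 ≤ k ≤ 177. This harmonic recurrence is solved by u_k = k/178, giving u_9 = 9/178.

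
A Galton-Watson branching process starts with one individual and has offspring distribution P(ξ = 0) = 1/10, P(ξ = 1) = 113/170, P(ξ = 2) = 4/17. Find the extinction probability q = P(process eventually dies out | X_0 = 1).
q = 17/40

The pgf is f(s) = 1/10 + 113/170·s + 4/17·s². The extinction probability q is the smallest fixed point of f in [0, 1]. Setting s = f(s):
  4/17·s² + (113/170 − 1)·s + 1/10 = 0
  4/17·s² − (1/10 + 4/17)·s + 1/10 = 0
which factors as (s − 1)·(4/17·s − 1/10) = 0, giving roots s = 1 and s = (1/10)/(4/17) = 17/40.
Mean offspring μ = 113/170 + 2·4/17 = 193/170 > 1 (supercritical), so q < 1. The extinction probability is the smaller root: q = (1/10)/(4/17) = 17/40.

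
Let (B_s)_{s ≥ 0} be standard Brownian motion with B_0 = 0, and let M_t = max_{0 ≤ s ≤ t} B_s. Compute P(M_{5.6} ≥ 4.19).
P(M_{5.6} ≥ 4.19) = 2·P(B_{5.6} ≥ 4.19) = 2(1 − Φ(4.19/√5.6)) ≈ 0.0766

By the reflection principle for Brownian motion, P(M_t ≥ a) = 2 · P(B_t ≥ a) for a ≥ 0. Since B_t ~ N(0, t), P(B_t ≥ 4.19) = 1 − Φ(4.19/√t) = 1 − Φ(4.19/√5.6) = 1 − Φ(1.7706). So
  P(M_{5.6} ≥ 4.19) = 2(1 − Φ(1.7706)) ≈ 0.0766.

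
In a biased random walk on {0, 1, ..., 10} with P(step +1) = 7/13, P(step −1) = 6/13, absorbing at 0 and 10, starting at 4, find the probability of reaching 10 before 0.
P(hit 10 before 0) = (1 − (6/7)^4) / (1 − (6/7)^10) = 10000165/17077621

Let u_k denote P(reach 10 before 0 | start at k). Boundary: u_0 = 0, u_10 = 1. Recurrence: u_k = 7/13·u_{k+1} + 6/13·u_{k-1} for 1 ≤ k ≤ 9. Try u_k = A + B·r^k with r = q/p = (6/13)/(7/13) = 6/7. Substitution satisfies the recurrence; boundary conditions give:
  u_k = (1 − r^k) / (1 − r^N) = (1 − (6/7)^4) / (1 − (6/7)^10) = 10000165/17077621.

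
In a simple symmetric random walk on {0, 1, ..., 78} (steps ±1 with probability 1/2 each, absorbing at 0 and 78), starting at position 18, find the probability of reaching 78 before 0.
P(hit 78 before 0) = 18/78 = 3/13

Let u_k = P(hit 78 before 0 | start at k). Then u_0 = 0, u_78 = 1, and u_k = u_{k-1}/2 + u_{k+1}/2 for 1 ≤ k ≤ 77. This harmonic recurrence is solved by u_k = k/78, giving u_18 = 18/78 = 3/13.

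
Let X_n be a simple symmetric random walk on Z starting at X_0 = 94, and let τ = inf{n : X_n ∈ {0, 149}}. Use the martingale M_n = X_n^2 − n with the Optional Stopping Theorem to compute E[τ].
E[τ] = 5170

M_n = X_n^2 − n is a martingale (since E[X_{n+1}^2 | F_n] = X_n^2 + 1). By OST (τ has finite mean in a bounded region), E[M_τ] = E[M_0] = X_0^2 − 0 = 94^2 = 8836. Also E[M_τ] = E[X_τ^2] − E[τ]. The walk exits at 0 or 149, with P(hit 149 first) = 94/149, so E[X_τ^2] = 149^2 · 94/149 + 0 = 14006. Thus E[τ] = E[X_τ^2] − E[M_τ] = 14006 − 8836 = 5170 = 94(149 − 94) = 5170.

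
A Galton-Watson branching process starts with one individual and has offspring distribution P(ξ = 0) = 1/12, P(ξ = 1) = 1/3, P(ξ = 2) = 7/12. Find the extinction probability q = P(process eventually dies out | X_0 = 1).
q = 1/7

The pgf is f(s) = 1/12 + 1/3·s + 7/12·s². The extinction probability q is the smallest fixed point of f in [0, 1]. Setting s = f(s):
  7/12·s² + (1/3 − 1)·s + 1/12 = 0
  7/12·s² − (1/12 + 7/12)·s + 1/12 = 0
which factors as (s − 1)·(7/12·s − 1/12) = 0, giving roots s = 1 and s = (1/12)/(7/12) = 1/7.
Mean offspring μ = 1/3 + 2·7/12 = 3/2 > 1 (supercritical), so q < 1. The extinction probability is the smaller root: q = (1/12)/(7/12) = 1/7.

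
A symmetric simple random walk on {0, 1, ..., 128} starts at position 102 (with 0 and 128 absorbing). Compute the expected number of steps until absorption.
E[τ | X_0 = 102] = 2652

Let v_k = E[τ | X_0 = k]. Boundary: v_0 = v_128 = 0. Recurrence: v_k = 1 + (v_{k-1} + v_{k+1})/2 for 1 ≤ k ≤ 127. The particular solution to v_k − (v_{k-1} + v_{k+1})/2 = 1 is v_k = −k^2. Adding homogeneous solution A + B k and matching boundaries gives v_k = k (128 − k). Substituting k = 102: v_102 = 102 · 26 = 2652.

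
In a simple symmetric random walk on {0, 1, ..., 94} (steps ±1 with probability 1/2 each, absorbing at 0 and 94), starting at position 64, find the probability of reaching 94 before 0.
P(hit 94 before 0) = 64/94 = 32/47

Let u_k = P(hit 94 before 0 | start at k). Then u_0 = 0, u_94 = 1, and u_k = u_{k-1}/2 + u_{k+1}/2 for 1 ≤ k ≤ 93. This harmonic recurrence is solved by u_k = k/94, giving u_64 = 64/94 = 32/47.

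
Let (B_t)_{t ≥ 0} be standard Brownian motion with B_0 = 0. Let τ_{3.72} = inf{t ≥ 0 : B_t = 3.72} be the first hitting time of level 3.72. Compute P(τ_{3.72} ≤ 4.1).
P(τ_{3.72} ≤ 4.1) = 2(1 − Φ(3.72/√4.1)) = 2(1 − Φ(1.8372)) ≈ 0.0662

By the reflection principle for standard BM, P(τ_b ≤ t) = 2 · P(B_t ≥ b). Since B_t ~ N(0, t), P(B_t ≥ 3.72) = 1 − Φ(3.72/√t) = 1 − Φ(3.72/√4.1) = 1 − Φ(1.8372) ≈ 0.03309. Doubling: P(τ_{3.72} ≤ 4.1) ≈ 2 · 0.03309 = 0.06618 ≈ 0.0662.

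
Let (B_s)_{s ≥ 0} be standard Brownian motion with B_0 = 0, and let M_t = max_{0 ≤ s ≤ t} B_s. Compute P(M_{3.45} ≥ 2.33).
P(M_{3.45} ≥ 2.33) = 2·P(B_{3.45} ≥ 2.33) = 2(1 − Φ(2.33/√3.45)) ≈ 0.2097

By the reflection principle for Brownian motion, P(M_t ≥ a) = 2 · P(B_t ≥ a) for a ≥ 0. Since B_t ~ N(0, t), P(B_t ≥ 2.33) = 1 − Φ(2.33/√t) = 1 − Φ(2.33/√3.45) = 1 − Φ(1.2544). So
  P(M_{3.45} ≥ 2.33) = 2(1 − Φ(1.2544)) ≈ 0.2097.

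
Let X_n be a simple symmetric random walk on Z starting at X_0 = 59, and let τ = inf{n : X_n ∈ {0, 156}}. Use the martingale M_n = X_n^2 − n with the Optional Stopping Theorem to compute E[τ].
E[τ] = 5723

M_n = X_n^2 − n is a martingale (since E[X_{n+1}^2 | F_n] = X_n^2 + 1). By OST (τ has finite mean in a bounded region), E[M_τ] = E[M_0] = X_0^2 − 0 = 59^2 = 3481. Also E[M_τ] = E[X_τ^2] − E[τ]. The walk exits at 0 or 156, with P(hit 156 first) = 59/156, so E[X_τ^2] = 156^2 · 59/156 + 0 = 9204. Thus E[τ] = E[X_τ^2] − E[M_τ] = 9204 − 3481 = 5723 = 59(156 − 59) = 5723.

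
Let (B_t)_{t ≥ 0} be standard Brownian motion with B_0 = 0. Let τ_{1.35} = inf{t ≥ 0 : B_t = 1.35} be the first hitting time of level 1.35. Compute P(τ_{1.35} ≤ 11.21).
P(τ_{1.35} ≤ 11.21) = 2(1 − Φ(1.35/√11.21)) = 2(1 − Φ(0.4032)) ≈ 0.6868

By the reflection principle for standard BM, P(τ_b ≤ t) = 2 · P(B_t ≥ b). Since B_t ~ N(0, t), P(B_t ≥ 1.35) = 1 − Φ(1.35/√t) = 1 − Φ(1.35/√11.21) = 1 − Φ(0.4032) ≈ 0.34340. Doubling: P(τ_{1.35} ≤ 11.21) ≈ 2 · 0.34340 = 0.68680 ≈ 0.6868.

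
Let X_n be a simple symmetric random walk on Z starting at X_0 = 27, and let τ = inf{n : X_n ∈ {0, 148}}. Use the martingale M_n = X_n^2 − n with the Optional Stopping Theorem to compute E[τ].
E[τ] = 3267

M_n = X_n^2 − n is a martingale (since E[X_{n+1}^2 | F_n] = X_n^2 + 1). By OST (τ has finite mean in a bounded region), E[M_τ] = E[M_0] = X_0^2 − 0 = 27^2 = 729. Also E[M_τ] = E[X_τ^2] − E[τ]. The walk exits at 0 or 148, with P(hit 148 first) = 27/148, so E[X_τ^2] = 148^2 · 27/148 + 0 = 3996. Thus E[τ] = E[X_τ^2] − E[M_τ] = 3996 − 729 = 3267 = 27(148 − 27) = 3267.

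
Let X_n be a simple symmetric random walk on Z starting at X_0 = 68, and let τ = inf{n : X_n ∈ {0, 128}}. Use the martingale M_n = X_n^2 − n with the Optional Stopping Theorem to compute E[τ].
E[τ] = 4080

M_n = X_n^2 − n is a martingale (since E[X_{n+1}^2 | F_n] = X_n^2 + 1). By OST (τ has finite mean in a bounded region), E[M_τ] = E[M_0] = X_0^2 − 0 = 68^2 = 4624. Also E[M_τ] = E[X_τ^2] − E[τ]. The walk exits at 0 or 128, with P(hit 128 first) = 68/128, so E[X_τ^2] = 128^2 · 68/128 + 0 = 8704. Thus E[τ] = E[X_τ^2] − E[M_τ] = 8704 − 4624 = 4080 = 68(128 − 68) = 4080.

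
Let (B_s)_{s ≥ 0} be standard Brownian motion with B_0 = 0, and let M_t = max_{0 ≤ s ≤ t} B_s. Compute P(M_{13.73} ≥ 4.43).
P(M_{13.73} ≥ 4.43) = 2·P(B_{13.73} ≥ 4.43) = 2(1 − Φ(4.43/√13.73)) ≈ 0.2319

By the reflection principle for Brownian motion, P(M_t ≥ a) = 2 · P(B_t ≥ a) for a ≥ 0. Since B_t ~ N(0, t), P(B_t ≥ 4.43) = 1 − Φ(4.43/√t) = 1 − Φ(4.43/√13.73) = 1 − Φ(1.1956). So
  P(M_{13.73} ≥ 4.43) = 2(1 − Φ(1.1956)) ≈ 0.2319.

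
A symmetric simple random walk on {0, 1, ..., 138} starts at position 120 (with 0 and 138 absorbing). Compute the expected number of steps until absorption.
E[τ | X_0 = 120] = 2160

Let v_k = E[τ | X_0 = k]. Boundary: v_0 = v_138 = 0. Recurrence: v_k = 1 + (v_{k-1} + v_{k+1})/2 for 1 ≤ k ≤ 137. The particular solution to v_k − (v_{k-1} + v_{k+1})/2 = 1 is v_k = −k^2. Adding homogeneous solution A + B k and matching boundaries gives v_k = k (138 − k). Substituting k = 120: v_120 = 120 · 18 = 2160.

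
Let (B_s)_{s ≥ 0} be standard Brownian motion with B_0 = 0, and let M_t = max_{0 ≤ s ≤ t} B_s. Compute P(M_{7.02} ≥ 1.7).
P(M_{7.02} ≥ 1.7) = 2·P(B_{7.02} ≥ 1.7) = 2(1 − Φ(1.7/√7.02)) ≈ 0.5211

By the reflection principle for Brownian motion, P(M_t ≥ a) = 2 · P(B_t ≥ a) for a ≥ 0. Since B_t ~ N(0, t), P(B_t ≥ 1.7) = 1 − Φ(1.7/√t) = 1 − Φ(1.7/√7.02) = 1 − Φ(0.6416). So
  P(M_{7.02} ≥ 1.7) = 2(1 − Φ(0.6416)) ≈ 0.5211.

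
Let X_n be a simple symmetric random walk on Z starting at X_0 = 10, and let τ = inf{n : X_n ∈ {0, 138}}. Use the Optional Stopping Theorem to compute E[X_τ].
E[X_τ] = 10

X_n is a martingale and τ is a bounded-mean stopping time (indeed τ is finite a.s. with bounded expectation since the walk is in a bounded region). By the OST, E[X_τ] = E[X_0] = 10. Equivalently: E[X_τ] = 138 · P(hit 138 first) + 0 · P(hit 0 first) = 138 · (10/138) = 10.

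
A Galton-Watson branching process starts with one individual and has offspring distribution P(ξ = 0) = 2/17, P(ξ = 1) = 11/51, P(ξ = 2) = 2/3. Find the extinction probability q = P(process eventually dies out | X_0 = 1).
q = 3/17

The pgf is f(s) = 2/17 + 11/51·s + 2/3·s². The extinction probability q is the smallest fixed point of f in [0, 1]. Setting s = f(s):
  2/3·s² + (11/51 − 1)·s + 2/17 = 0
  2/3·s² − (2/17 + 2/3)·s + 2/17 = 0
which factors as (s − 1)·(2/3·s − 2/17) = 0, giving roots s = 1 and s = (2/17)/(2/3) = 3/17.
Mean offspring μ = 11/51 + 2·2/3 = 79/51 > 1 (supercritical), so q < 1. The extinction probability is the smaller root: q = (2/17)/(2/3) = 3/17.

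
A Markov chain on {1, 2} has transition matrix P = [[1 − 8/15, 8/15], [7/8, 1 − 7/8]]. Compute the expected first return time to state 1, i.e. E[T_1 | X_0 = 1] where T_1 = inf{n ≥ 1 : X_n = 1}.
E[T_1 | X_0 = 1] = 1/π_1 = 169/105

For an irreducible recurrent Markov chain with stationary distribution π, E[T_i | X_0 = i] = 1/π_i (Kac's formula). Here π_1 = (7/8)/(8/15 + 7/8) = (7/8)/(169/120) = 105/169, so E[T_1 | X_0 = 1] = 1/π_1 = (8/15 + 7/8)/(7/8) = (169/120)/(7/8) = 169/105.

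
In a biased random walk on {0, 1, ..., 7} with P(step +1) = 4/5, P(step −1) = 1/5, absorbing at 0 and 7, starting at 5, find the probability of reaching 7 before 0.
P(hit 7 before 0) = (1 − (1/4)^5) / (1 − (1/4)^7) = 5456/5461

Let u_k denote P(reach 7 before 0 | start at k). Boundary: u_0 = 0, u_7 = 1. Recurrence: u_k = 4/5·u_{k+1} + 1/5·u_{k-1} for 1 ≤ k ≤ 6. Try u_k = A + B·r^k with r = q/p = (1/5)/(4/5) = 1/4. Substitution satisfies the recurrence; boundary conditions give:
  u_k = (1 − r^k) / (1 − r^N) = (1 − (1/4)^5) / (1 − (1/4)^7) = 5456/5461.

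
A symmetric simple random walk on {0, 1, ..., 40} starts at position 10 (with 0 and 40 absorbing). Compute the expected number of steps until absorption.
E[τ | X_0 = 10] = 300

Let v_k = E[τ | X_0 = k]. Boundary: v_0 = v_40 = 0. Recurrence: v_k = 1 + (v_{k-1} + v_{k+1})/2 for 1 ≤ k ≤ 39. The particular solution to v_k − (v_{k-1} + v_{k+1})/2 = 1 is v_k = −k^2. Adding homogeneous solution A + B k and matching boundaries gives v_k = k (40 − k). Substituting k = 10: v_10 = 10 · 30 = 300.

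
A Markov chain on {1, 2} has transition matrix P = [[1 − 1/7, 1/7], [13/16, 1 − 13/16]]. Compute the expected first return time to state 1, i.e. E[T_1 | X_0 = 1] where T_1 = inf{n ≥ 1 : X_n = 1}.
E[T_1 | X_0 = 1] = 1/π_1 = 107/91

For an irreducible recurrent Markov chain with stationary distribution π, E[T_i | X_0 = i] = 1/π_i (Kac's formula). Here π_1 = (13/16)/(1/7 + 13/16) = (13/16)/(107/112) = 91/107, so E[T_1 | X_0 = 1] = 1/π_1 = (1/7 + 13/16)/(13/16) = (107/112)/(13/16) = 107/91.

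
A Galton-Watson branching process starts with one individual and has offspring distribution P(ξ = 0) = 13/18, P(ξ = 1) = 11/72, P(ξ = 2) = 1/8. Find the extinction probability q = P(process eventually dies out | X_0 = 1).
q = 1

Mean offspring μ = 0·13/18 + 1·11/72 + 2·1/8 = 29/72 ≤ 1. For μ ≤ 1 with offspring not concentrated at 1, the Galton-Watson process goes extinct almost surely, so q = 1.
(Algebraic check: The pgf is f(s) = 13/18 + 11/72·s + 1/8·s². The extinction probability q is the smallest fixed point of f in [0, 1]. Setting s = f(s):
  1/8·s² + (11/72 − 1)·s + 13/18 = 0
  1/8·s² − (13/18 + 1/8)·s + 13/18 = 0
which factors as (s − 1)·(1/8·s − 13/18) = 0, giving roots s = 1 and s = (13/18)/(1/8) = 52/9. Since 52/9 ≥ 1, the smallest root in [0, 1] is s = 1.)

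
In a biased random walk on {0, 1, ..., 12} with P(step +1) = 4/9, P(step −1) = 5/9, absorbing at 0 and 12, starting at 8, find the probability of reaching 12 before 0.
P(hit 12 before 0) = (1 − (5/4)^8) / (1 − (5/4)^12) = 225536/616161

Let u_k denote P(reach 12 before 0 | start at k). Boundary: u_0 = 0, u_12 = 1. Recurrence: u_k = 4/9·u_{k+1} + 5/9·u_{k-1} for 1 ≤ k ≤ 11. Try u_k = A + B·r^k with r = q/p = (5/9)/(4/9) = 5/4. Substitution satisfies the recurrence; boundary conditions give:
  u_k = (1 − r^k) / (1 − r^N) = (1 − (5/4)^8) / (1 − (5/4)^12) = 225536/616161.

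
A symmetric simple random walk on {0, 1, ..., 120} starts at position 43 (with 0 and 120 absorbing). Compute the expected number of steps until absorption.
E[τ | X_0 = 43] = 3311

Let v_k = E[τ | X_0 = k]. Boundary: v_0 = v_120 = 0. Recurrence: v_k = 1 + (v_{k-1} + v_{k+1})/2 for 1 ≤ k ≤ 119. The particular solution to v_k − (v_{k-1} + v_{k+1})/2 = 1 is v_k = −k^2. Adding homogeneous solution A + B k and matching boundaries gives v_k = k (120 − k). Substituting k = 43: v_43 = 43 · 77 = 3311.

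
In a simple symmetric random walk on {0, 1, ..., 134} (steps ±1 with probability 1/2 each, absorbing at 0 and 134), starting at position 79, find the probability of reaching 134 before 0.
P(hit 134 before 0) = 79/134

Let u_k = P(hit 134 before 0 | start at k). Then u_0 = 0, u_134 = 1, and u_k = u_{k-1}/2 + u_{k+1}/2 for 1 ≤ k ≤ 133. This harmonic recurrence is solved by u_k = k/134, giving u_79 = 79/134.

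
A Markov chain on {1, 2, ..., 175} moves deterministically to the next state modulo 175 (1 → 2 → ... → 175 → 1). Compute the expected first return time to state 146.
E[T_146 | X_0 = 146] = 175

The chain cycles deterministically, so starting at state 146 it returns in exactly 175 steps. Equivalently, the stationary distribution is uniform π_j = 1/175 for every state j, so by Kac's formula E[T_146] = 1/π_146 = 175.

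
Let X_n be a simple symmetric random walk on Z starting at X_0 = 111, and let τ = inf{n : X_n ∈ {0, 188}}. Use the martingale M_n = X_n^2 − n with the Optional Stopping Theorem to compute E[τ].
E[τ] = 8547

M_n = X_n^2 − n is a martingale (since E[X_{n+1}^2 | F_n] = X_n^2 + 1). By OST (τ has finite mean in a bounded region), E[M_τ] = E[M_0] = X_0^2 − 0 = 111^2 = 12321. Also E[M_τ] = E[X_τ^2] − E[τ]. The walk exits at 0 or 188, with P(hit 188 first) = 111/188, so E[X_τ^2] = 188^2 · 111/188 + 0 = 20868. Thus E[τ] = E[X_τ^2] − E[M_τ] = 20868 − 12321 = 8547 = 111(188 − 111) = 8547.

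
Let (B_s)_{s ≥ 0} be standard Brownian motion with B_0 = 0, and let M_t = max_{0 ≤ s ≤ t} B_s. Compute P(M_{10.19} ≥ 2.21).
P(M_{10.19} ≥ 2.21) = 2·P(B_{10.19} ≥ 2.21) = 2(1 − Φ(2.21/√10.19)) ≈ 0.4887

By the reflection principle for Brownian motion, P(M_t ≥ a) = 2 · P(B_t ≥ a) for a ≥ 0. Since B_t ~ N(0, t), P(B_t ≥ 2.21) = 1 − Φ(2.21/√t) = 1 − Φ(2.21/√10.19) = 1 − Φ(0.6923). So
  P(M_{10.19} ≥ 2.21) = 2(1 − Φ(0.6923)) ≈ 0.4887.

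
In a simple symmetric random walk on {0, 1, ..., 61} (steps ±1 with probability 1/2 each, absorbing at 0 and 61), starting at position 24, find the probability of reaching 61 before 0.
P(hit 61 before 0) = 24/61

Let u_k = P(hit 61 before 0 | start at k). Then u_0 = 0, u_61 = 1, and u_k = u_{k-1}/2 + u_{k+1}/2 for 1 ≤ k ≤ 60. This harmonic recurrence is solved by u_k = k/61, giving u_24 = 24/61.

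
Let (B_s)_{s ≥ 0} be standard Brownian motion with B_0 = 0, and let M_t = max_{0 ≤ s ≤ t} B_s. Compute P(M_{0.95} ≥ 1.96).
P(M_{0.95} ≥ 1.96) = 2·P(B_{0.95} ≥ 1.96) = 2(1 − Φ(1.96/√0.95)) ≈ 0.0443

By the reflection principle for Brownian motion, P(M_t ≥ a) = 2 · P(B_t ≥ a) for a ≥ 0. Since B_t ~ N(0, t), P(B_t ≥ 1.96) = 1 − Φ(1.96/√t) = 1 − Φ(1.96/√0.95) = 1 − Φ(2.0109). So
  P(M_{0.95} ≥ 1.96) = 2(1 − Φ(2.0109)) ≈ 0.0443.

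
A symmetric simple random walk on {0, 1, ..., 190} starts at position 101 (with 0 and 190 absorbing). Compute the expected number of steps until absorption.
E[τ | X_0 = 101] = 8989

Let v_k = E[τ | X_0 = k]. Boundary: v_0 = v_190 = 0. Recurrence: v_k = 1 + (v_{k-1} + v_{k+1})/2 for 1 ≤ k ≤ 189. The particular solution to v_k − (v_{k-1} + v_{k+1})/2 = 1 is v_k = −k^2. Adding homogeneous solution A + B k and matching boundaries gives v_k = k (190 − k). Substituting k = 101: v_101 = 101 · 89 = 8989.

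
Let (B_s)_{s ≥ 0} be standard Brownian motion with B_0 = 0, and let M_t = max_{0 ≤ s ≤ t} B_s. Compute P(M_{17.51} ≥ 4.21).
P(M_{17.51} ≥ 4.21) = 2·P(B_{17.51} ≥ 4.21) = 2(1 − Φ(4.21/√17.51)) ≈ 0.3144

By the reflection principle for Brownian motion, P(M_t ≥ a) = 2 · P(B_t ≥ a) for a ≥ 0. Since B_t ~ N(0, t), P(B_t ≥ 4.21) = 1 − Φ(4.21/√t) = 1 − Φ(4.21/√17.51) = 1 − Φ(1.0061). So
  P(M_{17.51} ≥ 4.21) = 2(1 − Φ(1.0061)) ≈ 0.3144.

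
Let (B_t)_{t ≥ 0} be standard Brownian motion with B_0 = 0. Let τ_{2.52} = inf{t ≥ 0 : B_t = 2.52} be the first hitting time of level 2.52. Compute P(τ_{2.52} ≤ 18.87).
P(τ_{2.52} ≤ 18.87) = 2(1 − Φ(2.52/√18.87)) = 2(1 − Φ(0.5801)) ≈ 0.5618

By the reflection principle for standard BM, P(τ_b ≤ t) = 2 · P(B_t ≥ b). Since B_t ~ N(0, t), P(B_t ≥ 2.52) = 1 − Φ(2.52/√t) = 1 − Φ(2.52/√18.87) = 1 − Φ(0.5801) ≈ 0.28092. Doubling: P(τ_{2.52} ≤ 18.87) ≈ 2 · 0.28092 = 0.56184 ≈ 0.5618.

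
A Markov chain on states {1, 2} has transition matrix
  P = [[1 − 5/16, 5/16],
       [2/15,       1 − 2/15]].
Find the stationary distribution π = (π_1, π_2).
π_1 = 32/107, π_2 = 75/107

Solve πP = π with π_1 + π_2 = 1. From πP = π: π_1 · (1 − 5/16) + π_2 · 2/15 = π_1 ⇒ π_2 · 2/15 = π_1 · 5/16 ⇒ π_2/π_1 = (5/16)/(2/15) = 75/32. Together with π_1 + π_2 = 1:
  π_1 = (2/15)/(5/16 + 2/15) = (2/15)/(107/240) = 32/107,
  π_2 = (5/16)/(5/16 + 2/15) = (5/16)/(107/240) = 75/107.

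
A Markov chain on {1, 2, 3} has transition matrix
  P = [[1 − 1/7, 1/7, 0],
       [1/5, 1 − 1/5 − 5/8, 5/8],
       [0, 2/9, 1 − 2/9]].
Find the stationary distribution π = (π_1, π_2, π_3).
π = (112/417, 80/417, 75/139)

This is a birth-death chain on three states, which satisfies detailed balance: π_1 · P_{12} = π_2 · P_{21} and π_2 · P_{23} = π_3 · P_{32}.
From π_1 · 1/7 = π_2 · 1/5: π_2/π_1 = (1/7)/(1/5) = 5/7.
From π_2 · 5/8 = π_3 · 2/9: π_3/π_2 = (5/8)/(2/9) = 45/16.
Take π_1 proportional to 1; then unnormalized π = (1, 5/7, 225/112). Normalize by dividing by the sum 417/112:
  π = (112/417, 80/417, 75/139).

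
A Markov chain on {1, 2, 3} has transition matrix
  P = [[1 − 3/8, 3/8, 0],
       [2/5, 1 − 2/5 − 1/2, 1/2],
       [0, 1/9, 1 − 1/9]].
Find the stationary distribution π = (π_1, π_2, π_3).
π = (32/197, 30/197, 135/197)

This is a birth-death chain on three states, which satisfies detailed balance: π_1 · P_{12} = π_2 · P_{21} and π_2 · P_{23} = π_3 · P_{32}.
From π_1 · 3/8 = π_2 · 2/5: π_2/π_1 = (3/8)/(2/5) = 15/16.
From π_2 · 1/2 = π_3 · 1/9: π_3/π_2 = (1/2)/(1/9) = 9/2.
Take π_1 proportional to 1; then unnormalized π = (1, 15/16, 135/32). Normalize by dividing by the sum 197/32:
  π = (32/197, 30/197, 135/197).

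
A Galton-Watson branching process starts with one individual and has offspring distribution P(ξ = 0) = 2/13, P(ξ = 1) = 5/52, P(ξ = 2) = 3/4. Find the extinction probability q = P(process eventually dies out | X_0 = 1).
q = 8/39

The pgf is f(s) = 2/13 + 5/52·s + 3/4·s². The extinction probability q is the smallest fixed point of f in [0, 1]. Setting s = f(s):
  3/4·s² + (5/52 − 1)·s + 2/13 = 0
  3/4·s² − (2/13 + 3/4)·s + 2/13 = 0
which factors as (s − 1)·(3/4·s − 2/13) = 0, giving roots s = 1 and s = (2/13)/(3/4) = 8/39.
Mean offspring μ = 5/52 + 2·3/4 = 83/52 > 1 (supercritical), so q < 1. The extinction probability is the smaller root: q = (2/13)/(3/4) = 8/39.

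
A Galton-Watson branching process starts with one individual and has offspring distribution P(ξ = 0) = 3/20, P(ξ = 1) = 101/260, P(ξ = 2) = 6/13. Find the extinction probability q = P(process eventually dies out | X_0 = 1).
q = 13/40

The pgf is f(s) = 3/20 + 101/260·s + 6/13·s². The extinction probability q is the smallest fixed point of f in [0, 1]. Setting s = f(s):
  6/13·s² + (101/260 − 1)·s + 3/20 = 0
  6/13·s² − (3/20 + 6/13)·s + 3/20 = 0
which factors as (s − 1)·(6/13·s − 3/20) = 0, giving roots s = 1 and s = (3/20)/(6/13) = 13/40.
Mean offspring μ = 101/260 + 2·6/13 = 341/260 > 1 (supercritical), so q < 1. The extinction probability is the smaller root: q = (3/20)/(6/13) = 13/40.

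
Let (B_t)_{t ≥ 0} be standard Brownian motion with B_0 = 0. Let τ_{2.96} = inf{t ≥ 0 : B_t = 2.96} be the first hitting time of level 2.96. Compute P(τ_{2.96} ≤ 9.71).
P(τ_{2.96} ≤ 9.71) = 2(1 − Φ(2.96/√9.71)) = 2(1 − Φ(0.9499)) ≈ 0.3422

By the reflection principle for standard BM, P(τ_b ≤ t) = 2 · P(B_t ≥ b). Since B_t ~ N(0, t), P(B_t ≥ 2.96) = 1 − Φ(2.96/√t) = 1 − Φ(2.96/√9.71) = 1 − Φ(0.9499) ≈ 0.17108. Doubling: P(τ_{2.96} ≤ 9.71) ≈ 2 · 0.17108 = 0.34216 ≈ 0.3422.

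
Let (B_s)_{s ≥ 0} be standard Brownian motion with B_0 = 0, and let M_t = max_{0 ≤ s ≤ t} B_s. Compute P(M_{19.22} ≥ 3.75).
P(M_{19.22} ≥ 3.75) = 2·P(B_{19.22} ≥ 3.75) = 2(1 − Φ(3.75/√19.22)) ≈ 0.3923

By the reflection principle for Brownian motion, P(M_t ≥ a) = 2 · P(B_t ≥ a) for a ≥ 0. Since B_t ~ N(0, t), P(B_t ≥ 3.75) = 1 − Φ(3.75/√t) = 1 − Φ(3.75/√19.22) = 1 − Φ(0.8554). So
  P(M_{19.22} ≥ 3.75) = 2(1 − Φ(0.8554)) ≈ 0.3923.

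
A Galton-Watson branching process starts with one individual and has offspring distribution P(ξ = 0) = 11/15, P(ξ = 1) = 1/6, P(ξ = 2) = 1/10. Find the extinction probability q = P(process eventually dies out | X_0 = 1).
q = 1

Mean offspring μ = 0·11/15 + 1·1/6 + 2·1/10 = 11/30 ≤ 1. For μ ≤ 1 with offspring not concentrated at 1, the Galton-Watson process goes extinct almost surely, so q = 1.
(Algebraic check: The pgf is f(s) = 11/15 + 1/6·s + 1/10·s². The extinction probability q is the smallest fixed point of f in [0, 1]. Setting s = f(s):
  1/10·s² + (1/6 − 1)·s + 11/15 = 0
  1/10·s² − (11/15 + 1/10)·s + 11/15 = 0
which factors as (s − 1)·(1/10·s − 11/15) = 0, giving roots s = 1 and s = (11/15)/(1/10) = 22/3. Since 22/3 ≥ 1, the smallest root in [0, 1] is s = 1.)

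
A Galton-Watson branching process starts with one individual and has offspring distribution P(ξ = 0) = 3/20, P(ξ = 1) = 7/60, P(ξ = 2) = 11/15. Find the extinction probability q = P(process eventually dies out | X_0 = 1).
q = 9/44

The pgf is f(s) = 3/20 + 7/60·s + 11/15·s². The extinction probability q is the smallest fixed point of f in [0, 1]. Setting s = f(s):
  11/15·s² + (7/60 − 1)·s + 3/20 = 0
  11/15·s² − (3/20 + 11/15)·s + 3/20 = 0
which factors as (s − 1)·(11/15·s − 3/20) = 0, giving roots s = 1 and s = (3/20)/(11/15) = 9/44.
Mean offspring μ = 7/60 + 2·11/15 = 19/12 > 1 (supercritical), so q < 1. The extinction probability is the smaller root: q = (3/20)/(11/15) = 9/44.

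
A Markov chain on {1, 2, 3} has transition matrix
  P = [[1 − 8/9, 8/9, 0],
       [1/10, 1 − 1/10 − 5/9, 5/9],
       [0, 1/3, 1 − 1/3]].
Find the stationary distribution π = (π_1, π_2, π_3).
π = (27/667, 240/667, 400/667)

This is a birth-death chain on three states, which satisfies detailed balance: π_1 · P_{12} = π_2 · P_{21} and π_2 · P_{23} = π_3 · P_{32}.
From π_1 · 8/9 = π_2 · 1/10: π_2/π_1 = (8/9)/(1/10) = 80/9.
From π_2 · 5/9 = π_3 · 1/3: π_3/π_2 = (5/9)/(1/3) = 5/3.
Take π_1 proportional to 1; then unnormalized π = (1, 80/9, 400/27). Normalize by dividing by the sum 667/27:
  π = (27/667, 240/667, 400/667).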